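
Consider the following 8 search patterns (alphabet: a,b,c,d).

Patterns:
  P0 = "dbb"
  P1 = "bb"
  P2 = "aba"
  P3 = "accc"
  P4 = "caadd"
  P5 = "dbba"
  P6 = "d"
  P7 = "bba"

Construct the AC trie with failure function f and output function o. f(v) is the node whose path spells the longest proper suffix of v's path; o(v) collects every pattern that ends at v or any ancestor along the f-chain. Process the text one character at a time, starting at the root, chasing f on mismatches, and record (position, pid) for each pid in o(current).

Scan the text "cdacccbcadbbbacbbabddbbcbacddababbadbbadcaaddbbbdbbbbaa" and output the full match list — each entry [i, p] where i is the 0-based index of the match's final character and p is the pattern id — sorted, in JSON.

Construct AC machine:
Trie nodes:
  n0 'ε': a→6 b→4 c→12 d→1
  n1 'd': b→2  ←P6
  n2 'db': b→3
  n3 'dbb': a→17  ←P0
  n4 'b': b→5
  n5 'bb': a→18  ←P1
  n6 'a': b→7 c→9
  n7 'ab': a→8
  n8 'aba': ·  ←P2
  n9 'ac': c→10
  n10 'acc': c→11
  n11 'accc': ·  ←P3
  n12 'c': a→13
  n13 'ca': a→14
  n14 'caa': d→15
  n15 'caad': d→16
  n16 'caadd': ·  ←P4
  n17 'dbba': ·  ←P5
  n18 'bba': ·  ←P7

Failure links (BFS by depth):
  n1('d'): parent n0 fail=0; on 'd' 0 → fail=0;  out {6}∪∅={6}
  n4('b'): parent n0 fail=0; on 'b' 0 → fail=0;  out ∅∪∅=∅
  n6('a'): parent n0 fail=0; on 'a' 0 → fail=0;  out ∅∪∅=∅
  n12('c'): parent n0 fail=0; on 'c' 0 → fail=0;  out ∅∪∅=∅
  n2('db'): parent n1 fail=0; on 'b' 0 → fail=4;  out ∅∪∅=∅
  n5('bb'): parent n4 fail=0; on 'b' 0 → fail=4;  out {1}∪∅={1}
  n7('ab'): parent n6 fail=0; on 'b' 0 → fail=4;  out ∅∪∅=∅
  n9('ac'): parent n6 fail=0; on 'c' 0 → fail=12;  out ∅∪∅=∅
  n13('ca'): parent n12 fail=0; on 'a' 0 → fail=6;  out ∅∪∅=∅
  n3('dbb'): parent n2 fail=4; on 'b' 4 → fail=5;  out {0}∪{1}={0,1}
  n8('aba'): parent n7 fail=4; on 'a' 4→0 → fail=6;  out {2}∪∅={2}
  n10('acc'): parent n9 fail=12; on 'c' 12→0 → fail=12;  out ∅∪∅=∅
  n14('caa'): parent n13 fail=6; on 'a' 6→0 → fail=6;  out ∅∪∅=∅
  n18('bba'): parent n5 fail=4; on 'a' 4→0 → fail=6;  out {7}∪∅={7}
  n11('accc'): parent n10 fail=12; on 'c' 12→0 → fail=12;  out {3}∪∅={3}
  n15('caad'): parent n14 fail=6; on 'd' 6→0 → fail=1;  out ∅∪{6}={6}
  n17('dbba'): parent n3 fail=5; on 'a' 5 → fail=18;  out {5}∪{7}={5,7}
  n16('caadd'): parent n15 fail=1; on 'd' 1→0 → fail=1;  out {4}∪{6}={4,6}

Run:
pos 0 'c': at 12
pos 1 'd': at 1 ·f  ** P6@[1:1]
pos 2 'a': at 6 ·f
pos 3 'c': at 9
pos 4 'c': at 10
pos 5 'c': at 11  ** P3@[2:5]
pos 6 'b': at 4 ·f
pos 7 'c': at 12 ·f
pos 8 'a': at 13
pos 9 'd': at 1 ·f  ** P6@[9:9]
pos 10 'b': at 2
pos 11 'b': at 3  ** P0@[9:11],P1@[10:11]
pos 12 'b': at 5 ·f  ** P1@[11:12]
pos 13 'a': at 18  ** P7@[11:13]
pos 14 'c': at 9 ·f
pos 15 'b': at 4 ·f
pos 16 'b': at 5  ** P1@[15:16]
pos 17 'a': at 18  ** P7@[15:17]
pos 18 'b': at 7 ·f
pos 19 'd': at 1 ·f  ** P6@[19:19]
pos 20 'd': at 1 ·f  ** P6@[20:20]
pos 21 'b': at 2
pos 22 'b': at 3  ** P0@[20:22],P1@[21:22]
pos 23 'c': at 12 ·f
pos 24 'b': at 4 ·f
pos 25 'a': at 6 ·f
pos 26 'c': at 9
pos 27 'd': at 1 ·f  ** P6@[27:27]
pos 28 'd': at 1 ·f  ** P6@[28:28]
pos 29 'a': at 6 ·f
pos 30 'b': at 7
pos 31 'a': at 8  ** P2@[29:31]
pos 32 'b': at 7 ·f
pos 33 'b': at 5 ·f  ** P1@[32:33]
pos 34 'a': at 18  ** P7@[32:34]
pos 35 'd': at 1 ·f  ** P6@[35:35]
pos 36 'b': at 2
pos 37 'b': at 3  ** P0@[35:37],P1@[36:37]
pos 38 'a': at 17  ** P5@[35:38],P7@[36:38]
pos 39 'd': at 1 ·f  ** P6@[39:39]
pos 40 'c': at 12 ·f
pos 41 'a': at 13
pos 42 'a': at 14
pos 43 'd': at 15  ** P6@[43:43]
pos 44 'd': at 16  ** P4@[40:44],P6@[44:44]
pos 45 'b': at 2 ·f
pos 46 'b': at 3  ** P0@[44:46],P1@[45:46]
pos 47 'b': at 5 ·f  ** P1@[46:47]
pos 48 'd': at 1 ·f  ** P6@[48:48]
pos 49 'b': at 2
pos 50 'b': at 3  ** P0@[48:50],P1@[49:50]
pos 51 'b': at 5 ·f  ** P1@[50:51]
pos 52 'b': at 5 ·f  ** P1@[51:52]
pos 53 'a': at 18  ** P7@[51:53]
pos 54 'a': at 6 ·f

Matches: [[1,6],[5,3],[9,6],[11,0],[11,1],[12,1],[13,7],[16,1],[17,7],[19,6],[20,6],[22,0],[22,1],[27,6],[28,6],[31,2],[33,1],[34,7],[35,6],[37,0],[37,1],[38,5],[38,7],[39,6],[43,6],[44,4],[44,6],[46,0],[46,1],[47,1],[48,6],[50,0],[50,1],[51,1],[52,1],[53,7]]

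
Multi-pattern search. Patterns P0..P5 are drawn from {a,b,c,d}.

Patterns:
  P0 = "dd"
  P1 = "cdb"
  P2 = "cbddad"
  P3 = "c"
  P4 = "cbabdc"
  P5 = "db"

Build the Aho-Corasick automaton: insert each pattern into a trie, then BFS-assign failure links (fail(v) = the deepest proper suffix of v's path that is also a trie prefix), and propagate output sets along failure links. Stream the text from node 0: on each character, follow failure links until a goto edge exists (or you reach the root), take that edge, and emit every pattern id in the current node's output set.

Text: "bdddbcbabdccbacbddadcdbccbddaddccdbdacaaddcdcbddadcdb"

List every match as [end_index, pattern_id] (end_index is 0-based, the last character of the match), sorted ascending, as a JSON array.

Construct AC machine:
Trie (insert patterns):
  0='ε' goto c→3 d→1
  1='d' goto b→15 d→2
  2='dd' goto ·  [P0 ends]
  3='c' goto b→6 d→4  [P3 ends]
  4='cd' goto b→5
  5='cdb' goto ·  [P1 ends]
  6='cb' goto a→11 d→7
  7='cbd' goto d→8
  8='cbdd' goto a→9
  9='cbdda' goto d→10
  10='cbddad' goto ·  [P2 ends]
  11='cba' goto b→12
  12='cbab' goto d→13
  13='cbabd' goto c→14
  14='cbabdc' goto ·  [P4 ends]
  15='db' goto ·  [P5 ends]

Failure links (BFS by depth):
  fail(1) 'd': from fail(0)=0 chase 'd': 0 ⇒ 0;  out=∅∪out(0)=∅
  fail(3) 'c': from fail(0)=0 chase 'c': 0 ⇒ 0;  out={3}∪out(0)={3}
  fail(2) 'dd': from fail(1)=0 chase 'd': 0 ⇒ 1;  out={0}∪out(1)={0}
  fail(4) 'cd': from fail(3)=0 chase 'd': 0 ⇒ 1;  out=∅∪out(1)=∅
  fail(6) 'cb': from fail(3)=0 chase 'b': 0 ⇒ 0;  out=∅∪out(0)=∅
  fail(15) 'db': from fail(1)=0 chase 'b': 0 ⇒ 0;  out={5}∪out(0)={5}
  fail(5) 'cdb': from fail(4)=1 chase 'b': 1 ⇒ 15;  out={1}∪out(15)={1,5}
  fail(7) 'cbd': from fail(6)=0 chase 'd': 0 ⇒ 1;  out=∅∪out(1)=∅
  fail(11) 'cba': from fail(6)=0 chase 'a': 0 ⇒ 0;  out=∅∪out(0)=∅
  fail(8) 'cbdd': from fail(7)=1 chase 'd': 1 ⇒ 2;  out=∅∪out(2)={0}
  fail(12) 'cbab': from fail(11)=0 chase 'b': 0 ⇒ 0;  out=∅∪out(0)=∅
  fail(9) 'cbdda': from fail(8)=2 chase 'a': 2→1→0 ⇒ 0;  out=∅∪out(0)=∅
  fail(13) 'cbabd': from fail(12)=0 chase 'd': 0 ⇒ 1;  out=∅∪out(1)=∅
  fail(10) 'cbddad': from fail(9)=0 chase 'd': 0 ⇒ 1;  out={2}∪out(1)={2}
  fail(14) 'cbabdc': from fail(13)=1 chase 'c': 1→0 ⇒ 3;  out={4}∪out(3)={3,4}

Run:
i=0 'b': node 0→0
i=1 'd': node 0→1
i=2 'd': node 1→2  ** P0@[1:2]
i=3 'd': node 2→2 (via fail)  ** P0@[2:3]
i=4 'b': node 2→15 (via fail)  ** P5@[3:4]
i=5 'c': node 15→3 (via fail)  ** P3@[5:5]
i=6 'b': node 3→6
i=7 'a': node 6→11
i=8 'b': node 11→12
i=9 'd': node 12→13
i=10 'c': node 13→14  ** P3@[10:10],P4@[5:10]
i=11 'c': node 14→3 (via fail)  ** P3@[11:11]
i=12 'b': node 3→6
i=13 'a': node 6→11
i=14 'c': node 11→3 (via fail)  ** P3@[14:14]
i=15 'b': node 3→6
i=16 'd': node 6→7
i=17 'd': node 7→8  ** P0@[16:17]
i=18 'a': node 8→9
i=19 'd': node 9→10  ** P2@[14:19]
i=20 'c': node 10→3 (via fail)  ** P3@[20:20]
i=21 'd': node 3→4
i=22 'b': node 4→5  ** P1@[20:22],P5@[21:22]
i=23 'c': node 5→3 (via fail)  ** P3@[23:23]
i=24 'c': node 3→3 (via fail)  ** P3@[24:24]
i=25 'b': node 3→6
i=26 'd': node 6→7
i=27 'd': node 7→8  ** P0@[26:27]
i=28 'a': node 8→9
i=29 'd': node 9→10  ** P2@[24:29]
i=30 'd': node 10→2 (via fail)  ** P0@[29:30]
i=31 'c': node 2→3 (via fail)  ** P3@[31:31]
i=32 'c': node 3→3 (via fail)  ** P3@[32:32]
i=33 'd': node 3→4
i=34 'b': node 4→5  ** P1@[32:34],P5@[33:34]
i=35 'd': node 5→1 (via fail)
i=36 'a': node 1→0 (via fail)
i=37 'c': node 0→3  ** P3@[37:37]
i=38 'a': node 3→0 (via fail)
i=39 'a': node 0→0
i=40 'd': node 0→1
i=41 'd': node 1→2  ** P0@[40:41]
i=42 'c': node 2→3 (via fail)  ** P3@[42:42]
i=43 'd': node 3→4
i=44 'c': node 4→3 (via fail)  ** P3@[44:44]
i=45 'b': node 3→6
i=46 'd': node 6→7
i=47 'd': node 7→8  ** P0@[46:47]
i=48 'a': node 8→9
i=49 'd': node 9→10  ** P2@[44:49]
i=50 'c': node 10→3 (via fail)  ** P3@[50:50]
i=51 'd': node 3→4
i=52 'b': node 4→5  ** P1@[50:52],P5@[51:52]

Result: [[2,0],[3,0],[4,5],[5,3],[10,3],[10,4],[11,3],[14,3],[17,0],[19,2],[20,3],[22,1],[22,5],[23,3],[24,3],[27,0],[29,2],[30,0],[31,3],[32,3],[34,1],[34,5],[37,3],[41,0],[42,3],[44,3],[47,0],[49,2],[50,3],[52,1],[52,5]]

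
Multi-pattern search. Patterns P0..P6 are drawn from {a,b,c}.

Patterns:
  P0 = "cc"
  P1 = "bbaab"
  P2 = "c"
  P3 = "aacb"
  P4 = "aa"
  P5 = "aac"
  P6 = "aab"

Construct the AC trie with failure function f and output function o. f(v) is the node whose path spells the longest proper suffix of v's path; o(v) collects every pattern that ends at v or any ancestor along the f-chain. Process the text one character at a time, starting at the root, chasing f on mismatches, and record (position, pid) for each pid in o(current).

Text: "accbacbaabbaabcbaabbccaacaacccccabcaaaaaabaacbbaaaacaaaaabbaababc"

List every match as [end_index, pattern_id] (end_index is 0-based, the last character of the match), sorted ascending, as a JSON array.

Build automaton:
Trie nodes:
  0='ε' goto a→8 b→3 c→1
  1='c' goto c→2  ←P2
  2='cc' goto ·  ←P0
  3='b' goto b→4
  4='bb' goto a→5
  5='bba' goto a→6
  6='bbaa' goto b→7
  7='bbaab' goto ·  ←P1
  8='a' goto a→9
  9='aa' goto b→12 c→10  ←P4
  10='aac' goto b→11  ←P5
  11='aacb' goto ·  ←P3
  12='aab' goto ·  ←P6

BFS fail/out derivation:
  n1('c'): parent n0 fail=0; on 'c' 0 → fail=0;  out {2}∪∅={2}
  n3('b'): parent n0 fail=0; on 'b' 0 → fail=0;  out ∅∪∅=∅
  n8('a'): parent n0 fail=0; on 'a' 0 → fail=0;  out ∅∪∅=∅
  n2('cc'): parent n1 fail=0; on 'c' 0 → fail=1;  out {0}∪{2}={0,2}
  n4('bb'): parent n3 fail=0; on 'b' 0 → fail=3;  out ∅∪∅=∅
  n9('aa'): parent n8 fail=0; on 'a' 0 → fail=8;  out {4}∪∅={4}
  n5('bba'): parent n4 fail=3; on 'a' 3→0 → fail=8;  out ∅∪∅=∅
  n10('aac'): parent n9 fail=8; on 'c' 8→0 → fail=1;  out {5}∪{2}={2,5}
  n12('aab'): parent n9 fail=8; on 'b' 8→0 → fail=3;  out {6}∪∅={6}
  n6('bbaa'): parent n5 fail=8; on 'a' 8 → fail=9;  out ∅∪{4}={4}
  n11('aacb'): parent n10 fail=1; on 'b' 1→0 → fail=3;  out {3}∪∅={3}
  n7('bbaab'): parent n6 fail=9; on 'b' 9 → fail=12;  out {1}∪{6}={1,6}

Scan:
[0] read 'a'  n0⇒n8
[1] read 'c'  n8⇒n1 (fail-walked)  → match P2@[1:1]
[2] read 'c'  n1⇒n2  → match P0@[1:2],P2@[2:2]
[3] read 'b'  n2⇒n3 (fail-walked)
[4] read 'a'  n3⇒n8 (fail-walked)
[5] read 'c'  n8⇒n1 (fail-walked)  → match P2@[5:5]
[6] read 'b'  n1⇒n3 (fail-walked)
[7] read 'a'  n3⇒n8 (fail-walked)
[8] read 'a'  n8⇒n9  → match P4@[7:8]
[9] read 'b'  n9⇒n12  → match P6@[7:9]
[10] read 'b'  n12⇒n4 (fail-walked)
[11] read 'a'  n4⇒n5
[12] read 'a'  n5⇒n6  → match P4@[11:12]
[13] read 'b'  n6⇒n7  → match P1@[9:13],P6@[11:13]
[14] read 'c'  n7⇒n1 (fail-walked)  → match P2@[14:14]
[15] read 'b'  n1⇒n3 (fail-walked)
[16] read 'a'  n3⇒n8 (fail-walked)
[17] read 'a'  n8⇒n9  → match P4@[16:17]
[18] read 'b'  n9⇒n12  → match P6@[16:18]
[19] read 'b'  n12⇒n4 (fail-walked)
[20] read 'c'  n4⇒n1 (fail-walked)  → match P2@[20:20]
[21] read 'c'  n1⇒n2  → match P0@[20:21],P2@[21:21]
[22] read 'a'  n2⇒n8 (fail-walked)
[23] read 'a'  n8⇒n9  → match P4@[22:23]
[24] read 'c'  n9⇒n10  → match P2@[24:24],P5@[22:24]
[25] read 'a'  n10⇒n8 (fail-walked)
[26] read 'a'  n8⇒n9  → match P4@[25:26]
[27] read 'c'  n9⇒n10  → match P2@[27:27],P5@[25:27]
[28] read 'c'  n10⇒n2 (fail-walked)  → match P0@[27:28],P2@[28:28]
[29] read 'c'  n2⇒n2 (fail-walked)  → match P0@[28:29],P2@[29:29]
[30] read 'c'  n2⇒n2 (fail-walked)  → match P0@[29:30],P2@[30:30]
[31] read 'c'  n2⇒n2 (fail-walked)  → match P0@[30:31],P2@[31:31]
[32] read 'a'  n2⇒n8 (fail-walked)
[33] read 'b'  n8⇒n3 (fail-walked)
[34] read 'c'  n3⇒n1 (fail-walked)  → match P2@[34:34]
[35] read 'a'  n1⇒n8 (fail-walked)
[36] read 'a'  n8⇒n9  → match P4@[35:36]
[37] read 'a'  n9⇒n9 (fail-walked)  → match P4@[36:37]
[38] read 'a'  n9⇒n9 (fail-walked)  → match P4@[37:38]
[39] read 'a'  n9⇒n9 (fail-walked)  → match P4@[38:39]
[40] read 'a'  n9⇒n9 (fail-walked)  → match P4@[39:40]
[41] read 'b'  n9⇒n12  → match P6@[39:41]
[42] read 'a'  n12⇒n8 (fail-walked)
[43] read 'a'  n8⇒n9  → match P4@[42:43]
[44] read 'c'  n9⇒n10  → match P2@[44:44],P5@[42:44]
[45] read 'b'  n10⇒n11  → match P3@[42:45]
[46] read 'b'  n11⇒n4 (fail-walked)
[47] read 'a'  n4⇒n5
[48] read 'a'  n5⇒n6  → match P4@[47:48]
[49] read 'a'  n6⇒n9 (fail-walked)  → match P4@[48:49]
[50] read 'a'  n9⇒n9 (fail-walked)  → match P4@[49:50]
[51] read 'c'  n9⇒n10  → match P2@[51:51],P5@[49:51]
[52] read 'a'  n10⇒n8 (fail-walked)
[53] read 'a'  n8⇒n9  → match P4@[52:53]
[54] read 'a'  n9⇒n9 (fail-walked)  → match P4@[53:54]
[55] read 'a'  n9⇒n9 (fail-walked)  → match P4@[54:55]
[56] read 'a'  n9⇒n9 (fail-walked)  → match P4@[55:56]
[57] read 'b'  n9⇒n12  → match P6@[55:57]
[58] read 'b'  n12⇒n4 (fail-walked)
[59] read 'a'  n4⇒n5
[60] read 'a'  n5⇒n6  → match P4@[59:60]
[61] read 'b'  n6⇒n7  → match P1@[57:61],P6@[59:61]
[62] read 'a'  n7⇒n8 (fail-walked)
[63] read 'b'  n8⇒n3 (fail-walked)
[64] read 'c'  n3⇒n1 (fail-walked)  → match P2@[64:64]

Result: [[1,2],[2,0],[2,2],[5,2],[8,4],[9,6],[12,4],[13,1],[13,6],[14,2],[17,4],[18,6],[20,2],[21,0],[21,2],[23,4],[24,2],[24,5],[26,4],[27,2],[27,5],[28,0],[28,2],[29,0],[29,2],[30,0],[30,2],[31,0],[31,2],[34,2],[36,4],[37,4],[38,4],[39,4],[40,4],[41,6],[43,4],[44,2],[44,5],[45,3],[48,4],[49,4],[50,4],[51,2],[51,5],[53,4],[54,4],[55,4],[56,4],[57,6],[60,4],[61,1],[61,6],[64,2]]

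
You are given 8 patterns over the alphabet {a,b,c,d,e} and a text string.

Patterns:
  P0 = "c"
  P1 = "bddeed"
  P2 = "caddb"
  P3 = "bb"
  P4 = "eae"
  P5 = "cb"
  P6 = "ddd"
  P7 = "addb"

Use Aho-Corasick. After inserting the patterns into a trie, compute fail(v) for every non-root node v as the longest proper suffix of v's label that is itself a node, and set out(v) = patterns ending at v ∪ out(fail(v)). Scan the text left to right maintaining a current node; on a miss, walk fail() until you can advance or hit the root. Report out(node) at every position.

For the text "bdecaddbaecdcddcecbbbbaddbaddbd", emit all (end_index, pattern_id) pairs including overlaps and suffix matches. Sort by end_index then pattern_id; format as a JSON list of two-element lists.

Build:
Trie nodes:
  0='ε' goto a→20 b→2 c→1 d→17 e→13
  1='c' goto a→8 b→16  [P0 ends]
  2='b' goto b→12 d→3
  3='bd' goto d→4
  4='bdd' goto e→5
  5='bdde' goto e→6
  6='bddee' goto d→7
  7='bddeed' goto ·  [P1 ends]
  8='ca' goto d→9
  9='cad' goto d→10
  10='cadd' goto b→11
  11='caddb' goto ·  [P2 ends]
  12='bb' goto ·  [P3 ends]
  13='e' goto a→14
  14='ea' goto e→15
  15='eae' goto ·  [P4 ends]
  16='cb' goto ·  [P5 ends]
  17='d' goto d→18
  18='dd' goto d→19
  19='ddd' goto ·  [P6 ends]
  20='a' goto d→21
  21='ad' goto d→22
  22='add' goto b→23
  23='addb' goto ·  [P7 ends]

BFS fail/out derivation:
  n1('c'): parent n0 fail=0; on 'c' 0 → fail=0;  out {0}∪∅={0}
  n2('b'): parent n0 fail=0; on 'b' 0 → fail=0;  out ∅∪∅=∅
  n13('e'): parent n0 fail=0; on 'e' 0 → fail=0;  out ∅∪∅=∅
  n17('d'): parent n0 fail=0; on 'd' 0 → fail=0;  out ∅∪∅=∅
  n20('a'): parent n0 fail=0; on 'a' 0 → fail=0;  out ∅∪∅=∅
  n3('bd'): parent n2 fail=0; on 'd' 0 → fail=17;  out ∅∪∅=∅
  n8('ca'): parent n1 fail=0; on 'a' 0 → fail=20;  out ∅∪∅=∅
  n12('bb'): parent n2 fail=0; on 'b' 0 → fail=2;  out {3}∪∅={3}
  n14('ea'): parent n13 fail=0; on 'a' 0 → fail=20;  out ∅∪∅=∅
  n16('cb'): parent n1 fail=0; on 'b' 0 → fail=2;  out {5}∪∅={5}
  n18('dd'): parent n17 fail=0; on 'd' 0 → fail=17;  out ∅∪∅=∅
  n21('ad'): parent n20 fail=0; on 'd' 0 → fail=17;  out ∅∪∅=∅
  n4('bdd'): parent n3 fail=17; on 'd' 17 → fail=18;  out ∅∪∅=∅
  n9('cad'): parent n8 fail=20; on 'd' 20 → fail=21;  out ∅∪∅=∅
  n15('eae'): parent n14 fail=20; on 'e' 20→0 → fail=13;  out {4}∪∅={4}
  n19('ddd'): parent n18 fail=17; on 'd' 17 → fail=18;  out {6}∪∅={6}
  n22('add'): parent n21 fail=17; on 'd' 17 → fail=18;  out ∅∪∅=∅
  n5('bdde'): parent n4 fail=18; on 'e' 18→17→0 → fail=13;  out ∅∪∅=∅
  n10('cadd'): parent n9 fail=21; on 'd' 21 → fail=22;  out ∅∪∅=∅
  n23('addb'): parent n22 fail=18; on 'b' 18→17→0 → fail=2;  out {7}∪∅={7}
  n6('bddee'): parent n5 fail=13; on 'e' 13→0 → fail=13;  out ∅∪∅=∅
  n11('caddb'): parent n10 fail=22; on 'b' 22 → fail=23;  out {2}∪{7}={2,7}
  n7('bddeed'): parent n6 fail=13; on 'd' 13→0 → fail=17;  out {1}∪∅={1}

Scan:
[0] read 'b'  n0⇒n2
[1] read 'd'  n2⇒n3
[2] read 'e'  n3⇒n13 (fail-walked)
[3] read 'c'  n13⇒n1 (fail-walked)  → match P0@[3:3]
[4] read 'a'  n1⇒n8
[5] read 'd'  n8⇒n9
[6] read 'd'  n9⇒n10
[7] read 'b'  n10⇒n11  → match P2@[3:7],P7@[4:7]
[8] read 'a'  n11⇒n20 (fail-walked)
[9] read 'e'  n20⇒n13 (fail-walked)
[10] read 'c'  n13⇒n1 (fail-walked)  → match P0@[10:10]
[11] read 'd'  n1⇒n17 (fail-walked)
[12] read 'c'  n17⇒n1 (fail-walked)  → match P0@[12:12]
[13] read 'd'  n1⇒n17 (fail-walked)
[14] read 'd'  n17⇒n18
[15] read 'c'  n18⇒n1 (fail-walked)  → match P0@[15:15]
[16] read 'e'  n1⇒n13 (fail-walked)
[17] read 'c'  n13⇒n1 (fail-walked)  → match P0@[17:17]
[18] read 'b'  n1⇒n16  → match P5@[17:18]
[19] read 'b'  n16⇒n12 (fail-walked)  → match P3@[18:19]
[20] read 'b'  n12⇒n12 (fail-walked)  → match P3@[19:20]
[21] read 'b'  n12⇒n12 (fail-walked)  → match P3@[20:21]
[22] read 'a'  n12⇒n20 (fail-walked)
[23] read 'd'  n20⇒n21
[24] read 'd'  n21⇒n22
[25] read 'b'  n22⇒n23  → match P7@[22:25]
[26] read 'a'  n23⇒n20 (fail-walked)
[27] read 'd'  n20⇒n21
[28] read 'd'  n21⇒n22
[29] read 'b'  n22⇒n23  → match P7@[26:29]
[30] read 'd'  n23⇒n3 (fail-walked)

Matches: [[3,0],[7,2],[7,7],[10,0],[12,0],[15,0],[17,0],[18,5],[19,3],[20,3],[21,3],[25,7],[29,7]]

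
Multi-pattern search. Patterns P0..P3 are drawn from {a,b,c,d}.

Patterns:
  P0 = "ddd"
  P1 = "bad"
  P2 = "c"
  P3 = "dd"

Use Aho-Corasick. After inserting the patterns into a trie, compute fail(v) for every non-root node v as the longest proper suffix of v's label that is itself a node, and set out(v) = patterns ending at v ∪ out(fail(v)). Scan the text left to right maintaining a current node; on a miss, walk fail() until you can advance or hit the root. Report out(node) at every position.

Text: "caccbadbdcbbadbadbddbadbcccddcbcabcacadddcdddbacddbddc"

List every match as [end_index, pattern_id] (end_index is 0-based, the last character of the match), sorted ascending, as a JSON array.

Construct AC machine:
Trie nodes:
  0='ε' goto b→4 c→7 d→1
  1='d' goto d→2
  2='dd' goto d→3  ←P3
  3='ddd' goto ·  ←P0
  4='b' goto a→5
  5='ba' goto d→6
  6='bad' goto ·  ←P1
  7='c' goto ·  ←P2

Failure links (BFS by depth):
  fail(1) 'd': from fail(0)=0 chase 'd': 0 ⇒ 0;  out=∅∪out(0)=∅
  fail(4) 'b': from fail(0)=0 chase 'b': 0 ⇒ 0;  out=∅∪out(0)=∅
  fail(7) 'c': from fail(0)=0 chase 'c': 0 ⇒ 0;  out={2}∪out(0)={2}
  fail(2) 'dd': from fail(1)=0 chase 'd': 0 ⇒ 1;  out={3}∪out(1)={3}
  fail(5) 'ba': from fail(4)=0 chase 'a': 0 ⇒ 0;  out=∅∪out(0)=∅
  fail(3) 'ddd': from fail(2)=1 chase 'd': 1 ⇒ 2;  out={0}∪out(2)={0,3}
  fail(6) 'bad': from fail(5)=0 chase 'd': 0 ⇒ 1;  out={1}∪out(1)={1}

Scan:
i=0 'c': node 0→7  → match P2@[0:0]
i=1 'a': node 7→0 (fail-walked)
i=2 'c': node 0→7  → match P2@[2:2]
i=3 'c': node 7→7 (fail-walked)  → match P2@[3:3]
i=4 'b': node 7→4 (fail-walked)
i=5 'a': node 4→5
i=6 'd': node 5→6  → match P1@[4:6]
i=7 'b': node 6→4 (fail-walked)
i=8 'd': node 4→1 (fail-walked)
i=9 'c': node 1→7 (fail-walked)  → match P2@[9:9]
i=10 'b': node 7→4 (fail-walked)
i=11 'b': node 4→4 (fail-walked)
i=12 'a': node 4→5
i=13 'd': node 5→6  → match P1@[11:13]
i=14 'b': node 6→4 (fail-walked)
i=15 'a': node 4→5
i=16 'd': node 5→6  → match P1@[14:16]
i=17 'b': node 6→4 (fail-walked)
i=18 'd': node 4→1 (fail-walked)
i=19 'd': node 1→2  → match P3@[18:19]
i=20 'b': node 2→4 (fail-walked)
i=21 'a': node 4→5
i=22 'd': node 5→6  → match P1@[20:22]
i=23 'b': node 6→4 (fail-walked)
i=24 'c': node 4→7 (fail-walked)  → match P2@[24:24]
i=25 'c': node 7→7 (fail-walked)  → match P2@[25:25]
i=26 'c': node 7→7 (fail-walked)  → match P2@[26:26]
i=27 'd': node 7→1 (fail-walked)
i=28 'd': node 1→2  → match P3@[27:28]
i=29 'c': node 2→7 (fail-walked)  → match P2@[29:29]
i=30 'b': node 7→4 (fail-walked)
i=31 'c': node 4→7 (fail-walked)  → match P2@[31:31]
i=32 'a': node 7→0 (fail-walked)
i=33 'b': node 0→4
i=34 'c': node 4→7 (fail-walked)  → match P2@[34:34]
i=35 'a': node 7→0 (fail-walked)
i=36 'c': node 0→7  → match P2@[36:36]
i=37 'a': node 7→0 (fail-walked)
i=38 'd': node 0→1
i=39 'd': node 1→2  → match P3@[38:39]
i=40 'd': node 2→3  → match P0@[38:40],P3@[39:40]
i=41 'c': node 3→7 (fail-walked)  → match P2@[41:41]
i=42 'd': node 7→1 (fail-walked)
i=43 'd': node 1→2  → match P3@[42:43]
i=44 'd': node 2→3  → match P0@[42:44],P3@[43:44]
i=45 'b': node 3→4 (fail-walked)
i=46 'a': node 4→5
i=47 'c': node 5→7 (fail-walked)  → match P2@[47:47]
i=48 'd': node 7→1 (fail-walked)
i=49 'd': node 1→2  → match P3@[48:49]
i=50 'b': node 2→4 (fail-walked)
i=51 'd': node 4→1 (fail-walked)
i=52 'd': node 1→2  → match P3@[51:52]
i=53 'c': node 2→7 (fail-walked)  → match P2@[53:53]

All matches (sorted): [[0,2],[2,2],[3,2],[6,1],[9,2],[13,1],[16,1],[19,3],[22,1],[24,2],[25,2],[26,2],[28,3],[29,2],[31,2],[34,2],[36,2],[39,3],[40,0],[40,3],[41,2],[43,3],[44,0],[44,3],[47,2],[49,3],[52,3],[53,2]]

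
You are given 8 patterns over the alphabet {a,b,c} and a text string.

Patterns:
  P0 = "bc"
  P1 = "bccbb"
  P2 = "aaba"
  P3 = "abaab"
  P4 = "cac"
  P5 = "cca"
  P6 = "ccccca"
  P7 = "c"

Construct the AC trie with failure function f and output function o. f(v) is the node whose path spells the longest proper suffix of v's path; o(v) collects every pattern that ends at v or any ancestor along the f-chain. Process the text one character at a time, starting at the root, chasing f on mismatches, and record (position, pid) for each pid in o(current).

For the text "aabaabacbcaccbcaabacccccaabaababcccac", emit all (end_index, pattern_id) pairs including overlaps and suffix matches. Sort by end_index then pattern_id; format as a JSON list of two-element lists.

Build automaton:
Trie nodes:
  0='ε' goto a→6 b→1 c→14
  1='b' goto c→2
  2='bc' goto c→3  [P0 ends]
  3='bcc' goto b→4
  4='bccb' goto b→5
  5='bccbb' goto ·  [P1 ends]
  6='a' goto a→7 b→10
  7='aa' goto b→8
  8='aab' goto a→9
  9='aaba' goto ·  [P2 ends]
  10='ab' goto a→11
  11='aba' goto a→12
  12='abaa' goto b→13
  13='abaab' goto ·  [P3 ends]
  14='c' goto a→15 c→17  [P7 ends]
  15='ca' goto c→16
  16='cac' goto ·  [P4 ends]
  17='cc' goto a→18 c→19
  18='cca' goto ·  [P5 ends]
  19='ccc' goto c→20
  20='cccc' goto c→21
  21='ccccc' goto a→22
  22='ccccca' goto ·  [P6 ends]

Failure links (BFS by depth):
  n1('b'): parent n0 fail=0; on 'b' 0 → fail=0;  out ∅∪∅=∅
  n6('a'): parent n0 fail=0; on 'a' 0 → fail=0;  out ∅∪∅=∅
  n14('c'): parent n0 fail=0; on 'c' 0 → fail=0;  out {7}∪∅={7}
  n2('bc'): parent n1 fail=0; on 'c' 0 → fail=14;  out {0}∪{7}={0,7}
  n7('aa'): parent n6 fail=0; on 'a' 0 → fail=6;  out ∅∪∅=∅
  n10('ab'): parent n6 fail=0; on 'b' 0 → fail=1;  out ∅∪∅=∅
  n15('ca'): parent n14 fail=0; on 'a' 0 → fail=6;  out ∅∪∅=∅
  n17('cc'): parent n14 fail=0; on 'c' 0 → fail=14;  out ∅∪{7}={7}
  n3('bcc'): parent n2 fail=14; on 'c' 14 → fail=17;  out ∅∪{7}={7}
  n8('aab'): parent n7 fail=6; on 'b' 6 → fail=10;  out ∅∪∅=∅
  n11('aba'): parent n10 fail=1; on 'a' 1→0 → fail=6;  out ∅∪∅=∅
  n16('cac'): parent n15 fail=6; on 'c' 6→0 → fail=14;  out {4}∪{7}={4,7}
  n18('cca'): parent n17 fail=14; on 'a' 14 → fail=15;  out {5}∪∅={5}
  n19('ccc'): parent n17 fail=14; on 'c' 14 → fail=17;  out ∅∪{7}={7}
  n4('bccb'): parent n3 fail=17; on 'b' 17→14→0 → fail=1;  out ∅∪∅=∅
  n9('aaba'): parent n8 fail=10; on 'a' 10 → fail=11;  out {2}∪∅={2}
  n12('abaa'): parent n11 fail=6; on 'a' 6 → fail=7;  out ∅∪∅=∅
  n20('cccc'): parent n19 fail=17; on 'c' 17 → fail=19;  out ∅∪{7}={7}
  n5('bccbb'): parent n4 fail=1; on 'b' 1→0 → fail=1;  out {1}∪∅={1}
  n13('abaab'): parent n12 fail=7; on 'b' 7 → fail=8;  out {3}∪∅={3}
  n21('ccccc'): parent n20 fail=19; on 'c' 19 → fail=20;  out ∅∪{7}={7}
  n22('ccccca'): parent n21 fail=20; on 'a' 20→19→17 → fail=18;  out {6}∪{5}={5,6}

Text stream:
pos 0 'a': at 6
pos 1 'a': at 7
pos 2 'b': at 8
pos 3 'a': at 9  → match P2@[0:3]
pos 4 'a': at 12 ·f
pos 5 'b': at 13  → match P3@[1:5]
pos 6 'a': at 9 ·f  → match P2@[3:6]
pos 7 'c': at 14 ·f  → match P7@[7:7]
pos 8 'b': at 1 ·f
pos 9 'c': at 2  → match P0@[8:9],P7@[9:9]
pos 10 'a': at 15 ·f
pos 11 'c': at 16  → match P4@[9:11],P7@[11:11]
pos 12 'c': at 17 ·f  → match P7@[12:12]
pos 13 'b': at 1 ·f
pos 14 'c': at 2  → match P0@[13:14],P7@[14:14]
pos 15 'a': at 15 ·f
pos 16 'a': at 7 ·f
pos 17 'b': at 8
pos 18 'a': at 9  → match P2@[15:18]
pos 19 'c': at 14 ·f  → match P7@[19:19]
pos 20 'c': at 17  → match P7@[20:20]
pos 21 'c': at 19  → match P7@[21:21]
pos 22 'c': at 20  → match P7@[22:22]
pos 23 'c': at 21  → match P7@[23:23]
pos 24 'a': at 22  → match P5@[22:24],P6@[19:24]
pos 25 'a': at 7 ·f
pos 26 'b': at 8
pos 27 'a': at 9  → match P2@[24:27]
pos 28 'a': at 12 ·f
pos 29 'b': at 13  → match P3@[25:29]
pos 30 'a': at 9 ·f  → match P2@[27:30]
pos 31 'b': at 10 ·f
pos 32 'c': at 2 ·f  → match P0@[31:32],P7@[32:32]
pos 33 'c': at 3  → match P7@[33:33]
pos 34 'c': at 19 ·f  → match P7@[34:34]
pos 35 'a': at 18 ·f  → match P5@[33:35]
pos 36 'c': at 16 ·f  → match P4@[34:36],P7@[36:36]

Matches: [[3,2],[5,3],[6,2],[7,7],[9,0],[9,7],[11,4],[11,7],[12,7],[14,0],[14,7],[18,2],[19,7],[20,7],[21,7],[22,7],[23,7],[24,5],[24,6],[27,2],[29,3],[30,2],[32,0],[32,7],[33,7],[34,7],[35,5],[36,4],[36,7]]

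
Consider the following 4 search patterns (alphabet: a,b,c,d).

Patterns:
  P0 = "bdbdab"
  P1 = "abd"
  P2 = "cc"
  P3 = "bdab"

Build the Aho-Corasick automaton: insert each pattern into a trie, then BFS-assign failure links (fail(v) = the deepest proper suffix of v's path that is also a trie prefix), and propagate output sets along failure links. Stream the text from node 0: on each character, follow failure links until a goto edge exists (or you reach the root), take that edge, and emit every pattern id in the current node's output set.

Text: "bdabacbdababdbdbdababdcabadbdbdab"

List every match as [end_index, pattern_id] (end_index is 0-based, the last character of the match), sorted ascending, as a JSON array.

Construct AC machine:
Trie nodes:
  0='ε' goto a→7 b→1 c→10
  1='b' goto d→2
  2='bd' goto a→12 b→3
  3='bdb' goto d→4
  4='bdbd' goto a→5
  5='bdbda' goto b→6
  6='bdbdab' goto ·  [P0 ends]
  7='a' goto b→8
  8='ab' goto d→9
  9='abd' goto ·  [P1 ends]
  10='c' goto c→11
  11='cc' goto ·  [P2 ends]
  12='bda' goto b→13
  13='bdab' goto ·  [P3 ends]

Failure links (BFS by depth):
  fail(1) 'b': from fail(0)=0 chase 'b': 0 ⇒ 0;  out=∅∪out(0)=∅
  fail(7) 'a': from fail(0)=0 chase 'a': 0 ⇒ 0;  out=∅∪out(0)=∅
  fail(10) 'c': from fail(0)=0 chase 'c': 0 ⇒ 0;  out=∅∪out(0)=∅
  fail(2) 'bd': from fail(1)=0 chase 'd': 0 ⇒ 0;  out=∅∪out(0)=∅
  fail(8) 'ab': from fail(7)=0 chase 'b': 0 ⇒ 1;  out=∅∪out(1)=∅
  fail(11) 'cc': from fail(10)=0 chase 'c': 0 ⇒ 10;  out={2}∪out(10)={2}
  fail(3) 'bdb': from fail(2)=0 chase 'b': 0 ⇒ 1;  out=∅∪out(1)=∅
  fail(9) 'abd': from fail(8)=1 chase 'd': 1 ⇒ 2;  out={1}∪out(2)={1}
  fail(12) 'bda': from fail(2)=0 chase 'a': 0 ⇒ 7;  out=∅∪out(7)=∅
  fail(4) 'bdbd': from fail(3)=1 chase 'd': 1 ⇒ 2;  out=∅∪out(2)=∅
  fail(13) 'bdab': from fail(12)=7 chase 'b': 7 ⇒ 8;  out={3}∪out(8)={3}
  fail(5) 'bdbda': from fail(4)=2 chase 'a': 2 ⇒ 12;  out=∅∪out(12)=∅
  fail(6) 'bdbdab': from fail(5)=12 chase 'b': 12 ⇒ 13;  out={0}∪out(13)={0,3}

Text stream:
pos 0 'b': at 1
pos 1 'd': at 2
pos 2 'a': at 12
pos 3 'b': at 13  → match P3@[0:3]
pos 4 'a': at 7 ·f
pos 5 'c': at 10 ·f
pos 6 'b': at 1 ·f
pos 7 'd': at 2
pos 8 'a': at 12
pos 9 'b': at 13  → match P3@[6:9]
pos 10 'a': at 7 ·f
pos 11 'b': at 8
pos 12 'd': at 9  → match P1@[10:12]
pos 13 'b': at 3 ·f
pos 14 'd': at 4
pos 15 'b': at 3 ·f
pos 16 'd': at 4
pos 17 'a': at 5
pos 18 'b': at 6  → match P0@[13:18],P3@[15:18]
pos 19 'a': at 7 ·f
pos 20 'b': at 8
pos 21 'd': at 9  → match P1@[19:21]
pos 22 'c': at 10 ·f
pos 23 'a': at 7 ·f
pos 24 'b': at 8
pos 25 'a': at 7 ·f
pos 26 'd': at 0 ·f
pos 27 'b': at 1
pos 28 'd': at 2
pos 29 'b': at 3
pos 30 'd': at 4
pos 31 'a': at 5
pos 32 'b': at 6  → match P0@[27:32],P3@[29:32]

All matches (sorted): [[3,3],[9,3],[12,1],[18,0],[18,3],[21,1],[32,0],[32,3]]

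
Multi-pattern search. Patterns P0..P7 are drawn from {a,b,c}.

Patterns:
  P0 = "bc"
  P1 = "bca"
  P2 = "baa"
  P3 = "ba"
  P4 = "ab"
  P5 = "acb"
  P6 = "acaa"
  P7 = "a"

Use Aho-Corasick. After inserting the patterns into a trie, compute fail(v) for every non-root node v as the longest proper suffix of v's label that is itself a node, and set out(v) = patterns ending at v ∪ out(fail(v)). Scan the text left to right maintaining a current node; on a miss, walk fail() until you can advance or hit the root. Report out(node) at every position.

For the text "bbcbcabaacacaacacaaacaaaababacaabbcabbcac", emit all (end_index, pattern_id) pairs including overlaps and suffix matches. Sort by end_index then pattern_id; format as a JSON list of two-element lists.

Build automaton:
Trie (insert patterns):
  0='ε' goto a→6 b→1
  1='b' goto a→4 c→2
  2='bc' goto a→3  [P0 ends]
  3='bca' goto ·  [P1 ends]
  4='ba' goto a→5  [P3 ends]
  5='baa' goto ·  [P2 ends]
  6='a' goto b→7 c→8  [P7 ends]
  7='ab' goto ·  [P4 ends]
  8='ac' goto a→10 b→9
  9='acb' goto ·  [P5 ends]
  10='aca' goto a→11
  11='acaa' goto ·  [P6 ends]

BFS fail/out derivation:
  fail(1) 'b': from fail(0)=0 chase 'b': 0 ⇒ 0;  out=∅∪out(0)=∅
  fail(6) 'a': from fail(0)=0 chase 'a': 0 ⇒ 0;  out={7}∪out(0)={7}
  fail(2) 'bc': from fail(1)=0 chase 'c': 0 ⇒ 0;  out={0}∪out(0)={0}
  fail(4) 'ba': from fail(1)=0 chase 'a': 0 ⇒ 6;  out={3}∪out(6)={3,7}
  fail(7) 'ab': from fail(6)=0 chase 'b': 0 ⇒ 1;  out={4}∪out(1)={4}
  fail(8) 'ac': from fail(6)=0 chase 'c': 0 ⇒ 0;  out=∅∪out(0)=∅
  fail(3) 'bca': from fail(2)=0 chase 'a': 0 ⇒ 6;  out={1}∪out(6)={1,7}
  fail(5) 'baa': from fail(4)=6 chase 'a': 6→0 ⇒ 6;  out={2}∪out(6)={2,7}
  fail(9) 'acb': from fail(8)=0 chase 'b': 0 ⇒ 1;  out={5}∪out(1)={5}
  fail(10) 'aca': from fail(8)=0 chase 'a': 0 ⇒ 6;  out=∅∪out(6)={7}
  fail(11) 'acaa': from fail(10)=6 chase 'a': 6→0 ⇒ 6;  out={6}∪out(6)={6,7}

Run:
i=0 'b': node 0→1
i=1 'b': node 1→1 (fail-walked)
i=2 'c': node 1→2  → match P0@[1:2]
i=3 'b': node 2→1 (fail-walked)
i=4 'c': node 1→2  → match P0@[3:4]
i=5 'a': node 2→3  → match P1@[3:5],P7@[5:5]
i=6 'b': node 3→7 (fail-walked)  → match P4@[5:6]
i=7 'a': node 7→4 (fail-walked)  → match P3@[6:7],P7@[7:7]
i=8 'a': node 4→5  → match P2@[6:8],P7@[8:8]
i=9 'c': node 5→8 (fail-walked)
i=10 'a': node 8→10  → match P7@[10:10]
i=11 'c': node 10→8 (fail-walked)
i=12 'a': node 8→10  → match P7@[12:12]
i=13 'a': node 10→11  → match P6@[10:13],P7@[13:13]
i=14 'c': node 11→8 (fail-walked)
i=15 'a': node 8→10  → match P7@[15:15]
i=16 'c': node 10→8 (fail-walked)
i=17 'a': node 8→10  → match P7@[17:17]
i=18 'a': node 10→11  → match P6@[15:18],P7@[18:18]
i=19 'a': node 11→6 (fail-walked)  → match P7@[19:19]
i=20 'c': node 6→8
i=21 'a': node 8→10  → match P7@[21:21]
i=22 'a': node 10→11  → match P6@[19:22],P7@[22:22]
i=23 'a': node 11→6 (fail-walked)  → match P7@[23:23]
i=24 'a': node 6→6 (fail-walked)  → match P7@[24:24]
i=25 'b': node 6→7  → match P4@[24:25]
i=26 'a': node 7→4 (fail-walked)  → match P3@[25:26],P7@[26:26]
i=27 'b': node 4→7 (fail-walked)  → match P4@[26:27]
i=28 'a': node 7→4 (fail-walked)  → match P3@[27:28],P7@[28:28]
i=29 'c': node 4→8 (fail-walked)
i=30 'a': node 8→10  → match P7@[30:30]
i=31 'a': node 10→11  → match P6@[28:31],P7@[31:31]
i=32 'b': node 11→7 (fail-walked)  → match P4@[31:32]
i=33 'b': node 7→1 (fail-walked)
i=34 'c': node 1→2  → match P0@[33:34]
i=35 'a': node 2→3  → match P1@[33:35],P7@[35:35]
i=36 'b': node 3→7 (fail-walked)  → match P4@[35:36]
i=37 'b': node 7→1 (fail-walked)
i=38 'c': node 1→2  → match P0@[37:38]
i=39 'a': node 2→3  → match P1@[37:39],P7@[39:39]
i=40 'c': node 3→8 (fail-walked)

All matches (sorted): [[2,0],[4,0],[5,1],[5,7],[6,4],[7,3],[7,7],[8,2],[8,7],[10,7],[12,7],[13,6],[13,7],[15,7],[17,7],[18,6],[18,7],[19,7],[21,7],[22,6],[22,7],[23,7],[24,7],[25,4],[26,3],[26,7],[27,4],[28,3],[28,7],[30,7],[31,6],[31,7],[32,4],[34,0],[35,1],[35,7],[36,4],[38,0],[39,1],[39,7]]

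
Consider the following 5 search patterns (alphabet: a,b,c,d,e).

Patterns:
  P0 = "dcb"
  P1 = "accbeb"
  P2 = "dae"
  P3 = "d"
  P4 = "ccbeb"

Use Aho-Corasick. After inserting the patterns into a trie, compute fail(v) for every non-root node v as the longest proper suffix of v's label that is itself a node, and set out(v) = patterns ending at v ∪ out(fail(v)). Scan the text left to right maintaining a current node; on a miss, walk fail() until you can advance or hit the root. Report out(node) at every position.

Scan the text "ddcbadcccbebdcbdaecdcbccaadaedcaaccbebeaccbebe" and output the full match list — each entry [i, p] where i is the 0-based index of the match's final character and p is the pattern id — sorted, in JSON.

Construct AC machine:
Trie (insert patterns):
  n0 'ε': a→4 c→12 d→1
  n1 'd': a→10 c→2  [P3 ends]
  n2 'dc': b→3
  n3 'dcb': ·  [P0 ends]
  n4 'a': c→5
  n5 'ac': c→6
  n6 'acc': b→7
  n7 'accb': e→8
  n8 'accbe': b→9
  n9 'accbeb': ·  [P1 ends]
  n10 'da': e→11
  n11 'dae': ·  [P2 ends]
  n12 'c': c→13
  n13 'cc': b→14
  n14 'ccb': e→15
  n15 'ccbe': b→16
  n16 'ccbeb': ·  [P4 ends]

Failure links (BFS by depth):
  fail(1) 'd': from fail(0)=0 chase 'd': 0 ⇒ 0;  out={3}∪out(0)={3}
  fail(4) 'a': from fail(0)=0 chase 'a': 0 ⇒ 0;  out=∅∪out(0)=∅
  fail(12) 'c': from fail(0)=0 chase 'c': 0 ⇒ 0;  out=∅∪out(0)=∅
  fail(2) 'dc': from fail(1)=0 chase 'c': 0 ⇒ 12;  out=∅∪out(12)=∅
  fail(5) 'ac': from fail(4)=0 chase 'c': 0 ⇒ 12;  out=∅∪out(12)=∅
  fail(10) 'da': from fail(1)=0 chase 'a': 0 ⇒ 4;  out=∅∪out(4)=∅
  fail(13) 'cc': from fail(12)=0 chase 'c': 0 ⇒ 12;  out=∅∪out(12)=∅
  fail(3) 'dcb': from fail(2)=12 chase 'b': 12→0 ⇒ 0;  out={0}∪out(0)={0}
  fail(6) 'acc': from fail(5)=12 chase 'c': 12 ⇒ 13;  out=∅∪out(13)=∅
  fail(11) 'dae': from fail(10)=4 chase 'e': 4→0 ⇒ 0;  out={2}∪out(0)={2}
  fail(14) 'ccb': from fail(13)=12 chase 'b': 12→0 ⇒ 0;  out=∅∪out(0)=∅
  fail(7) 'accb': from fail(6)=13 chase 'b': 13 ⇒ 14;  out=∅∪out(14)=∅
  fail(15) 'ccbe': from fail(14)=0 chase 'e': 0 ⇒ 0;  out=∅∪out(0)=∅
  fail(8) 'accbe': from fail(7)=14 chase 'e': 14 ⇒ 15;  out=∅∪out(15)=∅
  fail(16) 'ccbeb': from fail(15)=0 chase 'b': 0 ⇒ 0;  out={4}∪out(0)={4}
  fail(9) 'accbeb': from fail(8)=15 chase 'b': 15 ⇒ 16;  out={1}∪out(16)={1,4}

Scan:
i=0 'd': node 0→1  → match P3@[0:0]
i=1 'd': node 1→1 (fail-walked)  → match P3@[1:1]
i=2 'c': node 1→2
i=3 'b': node 2→3  → match P0@[1:3]
i=4 'a': node 3→4 (fail-walked)
i=5 'd': node 4→1 (fail-walked)  → match P3@[5:5]
i=6 'c': node 1→2
i=7 'c': node 2→13 (fail-walked)
i=8 'c': node 13→13 (fail-walked)
i=9 'b': node 13→14
i=10 'e': node 14→15
i=11 'b': node 15→16  → match P4@[7:11]
i=12 'd': node 16→1 (fail-walked)  → match P3@[12:12]
i=13 'c': node 1→2
i=14 'b': node 2→3  → match P0@[12:14]
i=15 'd': node 3→1 (fail-walked)  → match P3@[15:15]
i=16 'a': node 1→10
i=17 'e': node 10→11  → match P2@[15:17]
i=18 'c': node 11→12 (fail-walked)
i=19 'd': node 12→1 (fail-walked)  → match P3@[19:19]
i=20 'c': node 1→2
i=21 'b': node 2→3  → match P0@[19:21]
i=22 'c': node 3→12 (fail-walked)
i=23 'c': node 12→13
i=24 'a': node 13→4 (fail-walked)
i=25 'a': node 4→4 (fail-walked)
i=26 'd': node 4→1 (fail-walked)  → match P3@[26:26]
i=27 'a': node 1→10
i=28 'e': node 10→11  → match P2@[26:28]
i=29 'd': node 11→1 (fail-walked)  → match P3@[29:29]
i=30 'c': node 1→2
i=31 'a': node 2→4 (fail-walked)
i=32 'a': node 4→4 (fail-walked)
i=33 'c': node 4→5
i=34 'c': node 5→6
i=35 'b': node 6→7
i=36 'e': node 7→8
i=37 'b': node 8→9  → match P1@[32:37],P4@[33:37]
i=38 'e': node 9→0 (fail-walked)
i=39 'a': node 0→4
i=40 'c': node 4→5
i=41 'c': node 5→6
i=42 'b': node 6→7
i=43 'e': node 7→8
i=44 'b': node 8→9  → match P1@[39:44],P4@[40:44]
i=45 'e': node 9→0 (fail-walked)

Result: [[0,3],[1,3],[3,0],[5,3],[11,4],[12,3],[14,0],[15,3],[17,2],[19,3],[21,0],[26,3],[28,2],[29,3],[37,1],[37,4],[44,1],[44,4]]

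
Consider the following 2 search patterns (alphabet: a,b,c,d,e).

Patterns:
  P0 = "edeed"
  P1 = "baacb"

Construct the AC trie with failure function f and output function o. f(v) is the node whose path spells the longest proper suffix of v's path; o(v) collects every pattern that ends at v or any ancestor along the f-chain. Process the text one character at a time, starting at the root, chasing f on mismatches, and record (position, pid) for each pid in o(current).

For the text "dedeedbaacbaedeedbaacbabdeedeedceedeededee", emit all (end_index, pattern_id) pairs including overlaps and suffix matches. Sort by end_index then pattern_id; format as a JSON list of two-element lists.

Build:
Trie (insert patterns):
  n0 'ε': b→6 e→1
  n1 'e': d→2
  n2 'ed': e→3
  n3 'ede': e→4
  n4 'edee': d→5
  n5 'edeed': ·  [P0 ends]
  n6 'b': a→7
  n7 'ba': a→8
  n8 'baa': c→9
  n9 'baac': b→10
  n10 'baacb': ·  [P1 ends]

BFS fail/out derivation:
  fail(1) 'e': from fail(0)=0 chase 'e': 0 ⇒ 0;  out=∅∪out(0)=∅
  fail(6) 'b': from fail(0)=0 chase 'b': 0 ⇒ 0;  out=∅∪out(0)=∅
  fail(2) 'ed': from fail(1)=0 chase 'd': 0 ⇒ 0;  out=∅∪out(0)=∅
  fail(7) 'ba': from fail(6)=0 chase 'a': 0 ⇒ 0;  out=∅∪out(0)=∅
  fail(3) 'ede': from fail(2)=0 chase 'e': 0 ⇒ 1;  out=∅∪out(1)=∅
  fail(8) 'baa': from fail(7)=0 chase 'a': 0 ⇒ 0;  out=∅∪out(0)=∅
  fail(4) 'edee': from fail(3)=1 chase 'e': 1→0 ⇒ 1;  out=∅∪out(1)=∅
  fail(9) 'baac': from fail(8)=0 chase 'c': 0 ⇒ 0;  out=∅∪out(0)=∅
  fail(5) 'edeed': from fail(4)=1 chase 'd': 1 ⇒ 2;  out={0}∪out(2)={0}
  fail(10) 'baacb': from fail(9)=0 chase 'b': 0 ⇒ 6;  out={1}∪out(6)={1}

Text stream:
pos 0 'd': at 0
pos 1 'e': at 1
pos 2 'd': at 2
pos 3 'e': at 3
pos 4 'e': at 4
pos 5 'd': at 5  emit P0@[1:5]
pos 6 'b': at 6 ·f
pos 7 'a': at 7
pos 8 'a': at 8
pos 9 'c': at 9
pos 10 'b': at 10  emit P1@[6:10]
pos 11 'a': at 7 ·f
pos 12 'e': at 1 ·f
pos 13 'd': at 2
pos 14 'e': at 3
pos 15 'e': at 4
pos 16 'd': at 5  emit P0@[12:16]
pos 17 'b': at 6 ·f
pos 18 'a': at 7
pos 19 'a': at 8
pos 20 'c': at 9
pos 21 'b': at 10  emit P1@[17:21]
pos 22 'a': at 7 ·f
pos 23 'b': at 6 ·f
pos 24 'd': at 0 ·f
pos 25 'e': at 1
pos 26 'e': at 1 ·f
pos 27 'd': at 2
pos 28 'e': at 3
pos 29 'e': at 4
pos 30 'd': at 5  emit P0@[26:30]
pos 31 'c': at 0 ·f
pos 32 'e': at 1
pos 33 'e': at 1 ·f
pos 34 'd': at 2
pos 35 'e': at 3
pos 36 'e': at 4
pos 37 'd': at 5  emit P0@[33:37]
pos 38 'e': at 3 ·f
pos 39 'd': at 2 ·f
pos 40 'e': at 3
pos 41 'e': at 4

Result: [[5,0],[10,1],[16,0],[21,1],[30,0],[37,0]]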